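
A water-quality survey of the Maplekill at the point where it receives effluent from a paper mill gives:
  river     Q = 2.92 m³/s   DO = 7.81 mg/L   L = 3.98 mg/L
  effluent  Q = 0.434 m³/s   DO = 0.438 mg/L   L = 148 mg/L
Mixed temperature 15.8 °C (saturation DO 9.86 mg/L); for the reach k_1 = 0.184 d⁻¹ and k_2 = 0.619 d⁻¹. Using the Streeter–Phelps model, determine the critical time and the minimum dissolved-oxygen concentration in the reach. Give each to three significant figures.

t_c ≈ 1.92 d; minimum DO ≈ 5.14 mg/L

Mixed DO = (2.92×7.81 + 0.434×0.438)/(2.92+0.434) = 23.00/3.354 = 6.856 mg/L.
Mixed L₀ = (2.92×3.98 + 0.434×148)/(3.354) = 75.85/3.354 = 22.62 mg/L.
Initial deficit D₀ = C_s − DO₀ = 9.86 − 6.856 = 3.004 mg/L.
t_c = (1/0.4350) ln[(0.619/0.184)(1 − 3.004×0.4350/(0.184×22.62))] = 2.299 × ln(2.308) = 1.922 d.
D_c = (0.184/0.619) × 22.62 × e^(−0.184×1.922) = 0.2973 × 22.62 × 0.7021 = 4.720 mg/L.
Minimum DO = 9.86 − 4.720 = 5.140 mg/L.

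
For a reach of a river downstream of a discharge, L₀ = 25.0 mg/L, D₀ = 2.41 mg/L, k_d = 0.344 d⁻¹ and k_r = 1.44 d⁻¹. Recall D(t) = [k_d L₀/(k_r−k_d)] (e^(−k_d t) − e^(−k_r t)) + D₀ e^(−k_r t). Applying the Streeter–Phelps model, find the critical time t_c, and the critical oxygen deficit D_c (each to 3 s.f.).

t_c ≈ 0.972 d; D_c ≈ 4.28 mg/L

At the critical point dD/dt = 0, so k_d L₀ e^(−k_d t) = k_r D. Substituting D(t) from the Streeter–Phelps equation and solving for t gives
t_c = ln[(k_r/k_d)(1 − D₀(k_r−k_d)/(k_d L₀))] / (k_r−k_d).
Here k_r−k_d = 1.096 d⁻¹ and 1 − D₀(k_r−k_d)/(k_d L₀) = 1 − 2.41×1.096/(0.344×25.0) = 0.6929, so
t_c = ln(4.186 × 0.6929) / 1.096 = 1.065 / 1.096 = 0.9716 d.
D_c = (k_d/k_r) L₀ e^(−k_d t_c) = (0.344/1.44) × 25.0 × e^(−0.344×0.9716) = 0.2389 × 25.0 × 0.7159 = 4.275 mg/L.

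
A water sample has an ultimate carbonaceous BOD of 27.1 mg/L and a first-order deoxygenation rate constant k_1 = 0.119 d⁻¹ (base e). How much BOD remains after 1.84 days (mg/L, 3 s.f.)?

L ≈ 21.8 mg/L

L_t = L₀ e^(−k_1 t) = 27.1 × e^(−0.119×1.84) = 27.1 × 0.8034 = 21.77 mg/L.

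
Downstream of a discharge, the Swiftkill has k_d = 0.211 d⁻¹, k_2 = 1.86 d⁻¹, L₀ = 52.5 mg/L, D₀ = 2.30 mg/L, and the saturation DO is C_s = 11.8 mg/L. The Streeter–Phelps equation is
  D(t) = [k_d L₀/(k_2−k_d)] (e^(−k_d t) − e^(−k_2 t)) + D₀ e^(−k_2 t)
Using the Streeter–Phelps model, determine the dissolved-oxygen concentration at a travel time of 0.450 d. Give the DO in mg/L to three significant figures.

k_d L₀/(k_2−k_d) = 0.211×52.5/(1.86−0.211) = 11.08/1.649 = 6.718 mg/L.
e^(−k_d t) = e^(−0.211×0.4500) = 0.9094; e^(−k_2 t) = e^(−1.86×0.4500) = 0.4330.
D = 6.718 × (0.9094 − 0.4330) + 2.30 × 0.4330 = 3.200 + 0.9959 = 4.196 mg/L.
DO = C_s − D = 11.8 − 4.196 = 7.604 mg/L.

DO ≈ 7.60 mg/L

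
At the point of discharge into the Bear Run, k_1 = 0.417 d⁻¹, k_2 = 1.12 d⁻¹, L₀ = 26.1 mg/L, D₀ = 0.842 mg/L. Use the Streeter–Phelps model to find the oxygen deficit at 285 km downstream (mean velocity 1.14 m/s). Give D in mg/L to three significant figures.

D ≈ 4.06 mg/L

Travel time t = x/v = 285 km / (1.14 m/s) = 285000 m / 1.14 m/s = 250000 s = 2.894 d.
k_1 L₀/(k_2−k_1) = 0.417×26.1/(1.12−0.417) = 10.88/0.7030 = 15.48 mg/L.
e^(−k_1 t) = e^(−0.417×2.894) = 0.2992; e^(−k_2 t) = e^(−1.12×2.894) = 0.03913.
D = 15.48 × (0.2992 − 0.03913) + 0.842 × 0.03913 = 4.026 + 0.03295 = 4.059 mg/L.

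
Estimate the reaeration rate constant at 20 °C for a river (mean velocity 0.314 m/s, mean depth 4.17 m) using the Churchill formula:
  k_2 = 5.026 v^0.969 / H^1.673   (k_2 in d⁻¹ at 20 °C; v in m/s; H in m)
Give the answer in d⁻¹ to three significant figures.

k_2 = 5.026 × 0.314^0.969 / 4.17^1.673 = 5.026 × 0.3255 / 10.90 = 0.1501 d⁻¹.

k_2 ≈ 0.150 d⁻¹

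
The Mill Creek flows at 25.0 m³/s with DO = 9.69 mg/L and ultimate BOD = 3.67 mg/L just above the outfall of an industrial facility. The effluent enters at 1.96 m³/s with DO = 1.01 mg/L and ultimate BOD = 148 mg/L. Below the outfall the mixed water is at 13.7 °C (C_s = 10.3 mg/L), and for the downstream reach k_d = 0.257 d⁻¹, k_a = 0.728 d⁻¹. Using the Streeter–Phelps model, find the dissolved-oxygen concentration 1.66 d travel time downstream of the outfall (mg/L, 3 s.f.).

DO ≈ 7.19 mg/L

Mixed DO = (25.0×9.69 + 1.96×1.01)/(25.0+1.96) = 244.2/26.96 = 9.059 mg/L.
Mixed L₀ = (25.0×3.67 + 1.96×148)/(26.96) = 381.8/26.96 = 14.16 mg/L.
Initial deficit D₀ = C_s − DO₀ = 10.3 − 9.059 = 1.241 mg/L.
D(1.66) = [0.257×14.16/(0.728−0.257)](e^(−0.257×1.66) − e^(−0.728×1.66)) + 1.241 e^(−0.728×1.66)
= 7.728 × (0.6527 − 0.2987) + 1.241 × 0.2987 = 3.107 mg/L.
DO = 10.3 − 3.107 = 7.193 mg/L.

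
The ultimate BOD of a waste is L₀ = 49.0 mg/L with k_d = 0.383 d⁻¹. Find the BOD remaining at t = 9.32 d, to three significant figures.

L ≈ 1.38 mg/L

L_t = L₀ e^(−k_d t) = 49.0 × e^(−0.383×9.32) = 49.0 × 0.02817 = 1.380 mg/L.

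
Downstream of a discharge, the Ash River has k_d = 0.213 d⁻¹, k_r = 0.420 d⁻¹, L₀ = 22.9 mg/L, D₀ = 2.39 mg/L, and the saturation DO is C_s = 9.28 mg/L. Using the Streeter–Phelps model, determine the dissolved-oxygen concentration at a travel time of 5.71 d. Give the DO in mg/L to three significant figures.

DO ≈ 4.22 mg/L

k_d L₀/(k_r−k_d) = 0.213×22.9/(0.420−0.213) = 4.878/0.2070 = 23.56 mg/L.
e^(−k_d t) = e^(−0.213×5.710) = 0.2963; e^(−k_r t) = e^(−0.420×5.710) = 0.09088.
D = 23.56 × (0.2963 − 0.09088) + 2.39 × 0.09088 = 4.842 + 0.2172 = 5.059 mg/L.
DO = C_s − D = 9.28 − 5.059 = 4.221 mg/L.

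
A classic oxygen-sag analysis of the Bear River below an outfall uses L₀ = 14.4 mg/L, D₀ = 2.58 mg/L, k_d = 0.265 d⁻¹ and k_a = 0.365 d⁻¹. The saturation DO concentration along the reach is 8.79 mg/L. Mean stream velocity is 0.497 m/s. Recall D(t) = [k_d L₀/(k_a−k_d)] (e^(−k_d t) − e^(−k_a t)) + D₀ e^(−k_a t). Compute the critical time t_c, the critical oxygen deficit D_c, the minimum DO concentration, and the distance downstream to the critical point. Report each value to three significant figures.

t_c ≈ 2.50 d; D_c ≈ 5.39 mg/L; min DO ≈ 3.40 mg/L; x_c ≈ 107 km

At the critical point dD/dt = 0, so k_d L₀ e^(−k_d t) = k_a D. Substituting D(t) from the Streeter–Phelps equation and solving for t gives
t_c = ln[(k_a/k_d)(1 − D₀(k_a−k_d)/(k_d L₀))] / (k_a−k_d).
Here k_a−k_d = 0.1000 d⁻¹ and 1 − D₀(k_a−k_d)/(k_d L₀) = 1 − 2.58×0.1000/(0.265×14.4) = 0.9324, so
t_c = ln(1.377 × 0.9324) / 0.1000 = 0.2502 / 0.1000 = 2.502 d.
D_c = (k_d/k_a) L₀ e^(−k_d t_c) = (0.265/0.365) × 14.4 × e^(−0.265×2.502) = 0.7260 × 14.4 × 0.5153 = 5.388 mg/L.
Minimum DO = C_s − D_c = 8.79 − 5.388 = 3.402 mg/L.
x_c = v t_c = 0.497 m/s × 2.502 d × 86400 s/d = 107400 m ≈ 107 km.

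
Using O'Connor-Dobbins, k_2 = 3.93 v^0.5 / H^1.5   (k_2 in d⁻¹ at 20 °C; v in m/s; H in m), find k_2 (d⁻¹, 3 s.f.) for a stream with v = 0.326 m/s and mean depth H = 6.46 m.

k_2 = 3.93 × 0.326^0.5 / 6.46^1.5 = 3.93 × 0.5710 / 16.42 = 0.1367 d⁻¹.

k_2 ≈ 0.137 d⁻¹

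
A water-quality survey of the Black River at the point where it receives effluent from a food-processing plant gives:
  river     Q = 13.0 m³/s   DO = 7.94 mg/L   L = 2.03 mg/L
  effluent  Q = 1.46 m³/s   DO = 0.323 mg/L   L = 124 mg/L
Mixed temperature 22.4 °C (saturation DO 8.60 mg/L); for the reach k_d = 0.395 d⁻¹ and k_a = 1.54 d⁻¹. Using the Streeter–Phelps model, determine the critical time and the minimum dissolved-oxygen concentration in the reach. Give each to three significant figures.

Mixed DO = (13.0×7.94 + 1.46×0.323)/(13.0+1.46) = 103.7/14.46 = 7.171 mg/L.
Mixed L₀ = (13.0×2.03 + 1.46×124)/(14.46) = 207.4/14.46 = 14.35 mg/L.
Initial deficit D₀ = C_s − DO₀ = 8.60 − 7.171 = 1.429 mg/L.
t_c = (1/1.145) ln[(1.54/0.395)(1 − 1.429×1.145/(0.395×14.35))] = 0.8734 × ln(2.773) = 0.8907 d.
D_c = (0.395/1.54) × 14.35 × e^(−0.395×0.8907) = 0.2565 × 14.35 × 0.7034 = 2.588 mg/L.
Minimum DO = 8.60 − 2.588 = 6.012 mg/L.

t_c ≈ 0.891 d; minimum DO ≈ 6.01 mg/L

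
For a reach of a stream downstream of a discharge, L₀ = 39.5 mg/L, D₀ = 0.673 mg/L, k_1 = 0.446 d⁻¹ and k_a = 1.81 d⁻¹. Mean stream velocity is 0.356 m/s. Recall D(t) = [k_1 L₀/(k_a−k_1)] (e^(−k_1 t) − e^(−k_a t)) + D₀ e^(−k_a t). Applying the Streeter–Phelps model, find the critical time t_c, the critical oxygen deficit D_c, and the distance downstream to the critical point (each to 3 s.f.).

t_c ≈ 0.988 d; D_c ≈ 6.27 mg/L; x_c ≈ 30.4 km

At the critical point dD/dt = 0, so k_1 L₀ e^(−k_1 t) = k_a D. Substituting D(t) from the Streeter–Phelps equation and solving for t gives
t_c = ln[(k_a/k_1)(1 − D₀(k_a−k_1)/(k_1 L₀))] / (k_a−k_1).
Here k_a−k_1 = 1.364 d⁻¹ and 1 − D₀(k_a−k_1)/(k_1 L₀) = 1 − 0.673×1.364/(0.446×39.5) = 0.9479, so
t_c = ln(4.058 × 0.9479) / 1.364 = 1.347 / 1.364 = 0.9877 d.
D_c = (k_1/k_a) L₀ e^(−k_1 t_c) = (0.446/1.81) × 39.5 × e^(−0.446×0.9877) = 0.2464 × 39.5 × 0.6437 = 6.265 mg/L.
x_c = v t_c = 0.356 m/s × 0.9877 d × 86400 s/d = 30380 m ≈ 30.4 km.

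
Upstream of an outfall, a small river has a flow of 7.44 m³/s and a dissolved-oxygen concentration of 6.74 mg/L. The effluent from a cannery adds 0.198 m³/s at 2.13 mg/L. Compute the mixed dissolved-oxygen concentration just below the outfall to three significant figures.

Flow-weighted mixing: C = (Q_r C_r + Q_w C_w)/(Q_r + Q_w)
= (7.44×6.74 + 0.198×2.13)/(7.44 + 0.198) = 50.57/7.638 = 6.620 mg/L.

6.62 mg/L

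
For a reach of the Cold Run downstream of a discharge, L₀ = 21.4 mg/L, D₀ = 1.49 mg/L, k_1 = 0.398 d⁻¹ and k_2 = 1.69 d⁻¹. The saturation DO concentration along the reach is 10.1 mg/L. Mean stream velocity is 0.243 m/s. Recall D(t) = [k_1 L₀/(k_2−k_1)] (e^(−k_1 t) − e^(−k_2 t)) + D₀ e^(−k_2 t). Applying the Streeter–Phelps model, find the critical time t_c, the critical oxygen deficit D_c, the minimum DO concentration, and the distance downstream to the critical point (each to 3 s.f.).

With k_2/k_1 = 4.246 and 1 − D₀(k_2−k_1)/(k_1 L₀) = 0.7740,
t_c = ln(4.246 × 0.7740) / (1.69 − 0.398) = ln(3.286) / 1.292 = 1.190/1.292 = 0.9209 d.
D_c = (k_1/k_2) L₀ e^(−k_1 t_c) = (0.398/1.69) × 21.4 × e^(−0.398×0.9209) = 0.2355 × 21.4 × 0.6931 = 3.493 mg/L.
Minimum DO = C_s − D_c = 10.1 − 3.493 = 6.607 mg/L.
x_c = v t_c = 0.243 m/s × 0.9209 d × 86400 s/d = 19330 m ≈ 19.3 km.

t_c ≈ 0.921 d; D_c ≈ 3.49 mg/L; min DO ≈ 6.61 mg/L; x_c ≈ 19.3 km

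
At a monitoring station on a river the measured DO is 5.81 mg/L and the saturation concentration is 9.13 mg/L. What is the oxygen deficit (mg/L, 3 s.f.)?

D = C_s − C = 9.13 − 5.81 = 3.32 mg/L.

D ≈ 3.32 mg/L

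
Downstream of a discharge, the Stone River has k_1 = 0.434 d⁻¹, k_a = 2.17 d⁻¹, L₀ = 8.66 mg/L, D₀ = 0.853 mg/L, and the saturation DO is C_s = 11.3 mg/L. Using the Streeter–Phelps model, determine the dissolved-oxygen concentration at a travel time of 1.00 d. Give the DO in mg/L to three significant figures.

k_1 L₀/(k_a−k_1) = 0.434×8.66/(2.17−0.434) = 3.758/1.736 = 2.165 mg/L.
e^(−k_1 t) = e^(−0.434×1.000) = 0.6479; e^(−k_a t) = e^(−2.17×1.000) = 0.1142.
D = 2.165 × (0.6479 − 0.1142) + 0.853 × 0.1142 = 1.156 + 0.09739 = 1.253 mg/L.
DO = C_s − D = 11.3 − 1.253 = 10.05 mg/L.

DO ≈ 10.0 mg/L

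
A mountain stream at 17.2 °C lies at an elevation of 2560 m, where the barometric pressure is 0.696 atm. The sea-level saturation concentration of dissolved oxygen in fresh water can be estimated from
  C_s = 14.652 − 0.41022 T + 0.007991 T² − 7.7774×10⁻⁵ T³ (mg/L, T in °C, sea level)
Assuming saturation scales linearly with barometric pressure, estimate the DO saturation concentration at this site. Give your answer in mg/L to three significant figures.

At sea level: C_s = 14.652 − 0.41022×17.2 + 0.007991×17.2² − 7.7774×10⁻⁵×17.2³ = 9.565 mg/L.
Pressure correction: C_s' = 9.565 × 0.696 = 6.657 mg/L.

C_s ≈ 6.66 mg/L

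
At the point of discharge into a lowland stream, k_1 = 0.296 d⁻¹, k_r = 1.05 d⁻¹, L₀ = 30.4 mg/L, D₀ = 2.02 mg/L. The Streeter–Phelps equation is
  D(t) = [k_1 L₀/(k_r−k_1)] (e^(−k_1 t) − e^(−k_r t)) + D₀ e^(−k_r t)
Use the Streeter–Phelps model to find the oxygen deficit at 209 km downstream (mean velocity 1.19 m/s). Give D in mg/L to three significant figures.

D ≈ 5.37 mg/L

Travel time t = x/v = 209 km / (1.19 m/s) = 209000 m / 1.19 m/s = 175600 s = 2.033 d.
k_1 L₀/(k_r−k_1) = 0.296×30.4/(1.05−0.296) = 8.998/0.7540 = 11.93 mg/L.
e^(−k_1 t) = e^(−0.296×2.033) = 0.5479; e^(−k_r t) = e^(−1.05×2.033) = 0.1183.
D = 11.93 × (0.5479 − 0.1183) + 2.02 × 0.1183 = 5.127 + 0.2390 = 5.366 mg/L.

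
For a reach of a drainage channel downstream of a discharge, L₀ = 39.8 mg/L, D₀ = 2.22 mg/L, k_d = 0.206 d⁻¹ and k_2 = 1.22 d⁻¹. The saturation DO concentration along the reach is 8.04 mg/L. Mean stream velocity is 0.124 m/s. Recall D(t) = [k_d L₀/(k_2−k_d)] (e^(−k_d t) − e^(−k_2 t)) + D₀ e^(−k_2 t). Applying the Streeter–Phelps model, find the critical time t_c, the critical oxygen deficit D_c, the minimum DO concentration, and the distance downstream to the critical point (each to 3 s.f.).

t_c = [1/(k_2−k_d)] ln[(k_2/k_d)(1 − D₀(k_2−k_d)/(k_d L₀))]
= [1/(1.22−0.206)] ln[(1.22/0.206)(1 − 2.22×1.014/(0.206×39.8))]
= (1/1.014) ln[5.922 × 0.7254] = 0.9862 × ln(4.296) = 0.9862 × 1.458 = 1.438 d.
L(t_c) = L₀ e^(−k_d t_c) = 39.8 × 0.7437 = 29.60 mg/L, and at the critical point k_2 D_c = k_d L, so D_c = (0.206/1.22) × 29.60 = 4.998 mg/L.
Minimum DO = C_s − D_c = 8.04 − 4.998 = 3.042 mg/L.
x_c = v t_c = 0.124 m/s × 1.438 d × 86400 s/d = 15400 m ≈ 15.4 km.

t_c ≈ 1.44 d; D_c ≈ 5.00 mg/L; min DO ≈ 3.04 mg/L; x_c ≈ 15.4 km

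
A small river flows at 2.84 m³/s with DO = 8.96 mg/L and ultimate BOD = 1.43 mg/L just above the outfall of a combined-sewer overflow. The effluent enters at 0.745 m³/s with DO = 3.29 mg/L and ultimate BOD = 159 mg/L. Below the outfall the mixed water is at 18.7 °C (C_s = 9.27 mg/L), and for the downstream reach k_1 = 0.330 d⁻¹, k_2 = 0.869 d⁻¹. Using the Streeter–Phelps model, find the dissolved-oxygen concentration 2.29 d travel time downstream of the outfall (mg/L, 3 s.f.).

Mixed DO = (2.84×8.96 + 0.745×3.29)/(2.84+0.745) = 27.90/3.585 = 7.782 mg/L.
Mixed L₀ = (2.84×1.43 + 0.745×159)/(3.585) = 122.5/3.585 = 34.17 mg/L.
Initial deficit D₀ = C_s − DO₀ = 9.27 − 7.782 = 1.488 mg/L.
D(2.29) = [0.330×34.17/(0.869−0.330)](e^(−0.330×2.29) − e^(−0.869×2.29)) + 1.488 e^(−0.869×2.29)
= 20.92 × (0.4697 − 0.1367) + 1.488 × 0.1367 = 7.171 mg/L.
DO = 9.27 − 7.171 = 2.099 mg/L.

DO ≈ 2.10 mg/L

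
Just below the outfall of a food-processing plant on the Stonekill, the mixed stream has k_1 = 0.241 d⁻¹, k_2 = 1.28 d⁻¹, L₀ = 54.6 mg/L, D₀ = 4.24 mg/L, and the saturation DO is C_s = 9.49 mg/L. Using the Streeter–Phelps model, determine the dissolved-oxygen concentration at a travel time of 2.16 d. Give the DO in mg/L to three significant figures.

DO ≈ 2.50 mg/L

k_1 L₀/(k_2−k_1) = 0.241×54.6/(1.28−0.241) = 13.16/1.039 = 12.66 mg/L.
e^(−k_1 t) = e^(−0.241×2.160) = 0.5942; e^(−k_2 t) = e^(−1.28×2.160) = 0.06299.
D = 12.66 × (0.5942 − 0.06299) + 4.24 × 0.06299 = 6.727 + 0.2671 = 6.995 mg/L.
DO = C_s − D = 9.49 − 6.995 = 2.495 mg/L.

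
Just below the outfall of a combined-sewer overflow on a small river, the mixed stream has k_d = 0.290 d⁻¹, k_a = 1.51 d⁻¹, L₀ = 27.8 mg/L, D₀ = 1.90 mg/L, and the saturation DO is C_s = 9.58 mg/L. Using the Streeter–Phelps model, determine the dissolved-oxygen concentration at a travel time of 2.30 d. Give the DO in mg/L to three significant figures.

DO ≈ 6.33 mg/L

k_d L₀/(k_a−k_d) = 0.290×27.8/(1.51−0.290) = 8.062/1.220 = 6.608 mg/L.
e^(−k_d t) = e^(−0.290×2.300) = 0.5132; e^(−k_a t) = e^(−1.51×2.300) = 0.03102.
D = 6.608 × (0.5132 − 0.03102) + 1.90 × 0.03102 = 3.187 + 0.05895 = 3.246 mg/L.
DO = C_s − D = 9.58 − 3.246 = 6.334 mg/L.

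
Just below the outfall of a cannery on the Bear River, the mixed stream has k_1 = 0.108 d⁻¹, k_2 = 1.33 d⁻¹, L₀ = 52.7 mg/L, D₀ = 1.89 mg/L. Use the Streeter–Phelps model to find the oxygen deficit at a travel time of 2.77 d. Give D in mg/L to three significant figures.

D ≈ 3.38 mg/L

k_1 L₀/(k_2−k_1) = 0.108×52.7/(1.33−0.108) = 5.692/1.222 = 4.658 mg/L.
e^(−k_1 t) = e^(−0.108×2.770) = 0.7414; e^(−k_2 t) = e^(−1.33×2.770) = 0.02512.
D = 4.658 × (0.7414 − 0.02512) + 1.89 × 0.02512 = 3.336 + 0.04748 = 3.384 mg/L.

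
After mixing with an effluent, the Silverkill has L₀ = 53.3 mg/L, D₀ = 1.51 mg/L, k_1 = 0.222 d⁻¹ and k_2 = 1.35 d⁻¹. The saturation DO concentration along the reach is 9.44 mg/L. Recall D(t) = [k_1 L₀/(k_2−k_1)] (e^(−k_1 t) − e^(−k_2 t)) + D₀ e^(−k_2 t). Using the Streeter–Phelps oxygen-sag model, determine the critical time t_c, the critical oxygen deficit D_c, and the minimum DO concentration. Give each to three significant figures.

t_c = [1/(k_2−k_1)] ln[(k_2/k_1)(1 − D₀(k_2−k_1)/(k_1 L₀))]
= [1/(1.35−0.222)] ln[(1.35/0.222)(1 − 1.51×1.128/(0.222×53.3))]
= (1/1.128) ln[6.081 × 0.8561] = 0.8865 × ln(5.206) = 0.8865 × 1.650 = 1.463 d.
D_c = (k_1/k_2) L₀ e^(−k_1 t_c) = (0.222/1.35) × 53.3 × e^(−0.222×1.463) = 0.1644 × 53.3 × 0.7228 = 6.335 mg/L.
Minimum DO = C_s − D_c = 9.44 − 6.335 = 3.105 mg/L.

t_c ≈ 1.46 d; D_c ≈ 6.33 mg/L; min DO ≈ 3.11 mg/L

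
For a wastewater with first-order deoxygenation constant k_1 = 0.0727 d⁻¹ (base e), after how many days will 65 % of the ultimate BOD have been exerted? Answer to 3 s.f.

y/L₀ = 1 − e^(−k_1 t) = 0.65 ⇒ e^(−k_1 t) = 0.350
t = −ln(0.350) / 0.0727 = 1.050 / 0.0727 = 14.44 d.

t ≈ 14.4 d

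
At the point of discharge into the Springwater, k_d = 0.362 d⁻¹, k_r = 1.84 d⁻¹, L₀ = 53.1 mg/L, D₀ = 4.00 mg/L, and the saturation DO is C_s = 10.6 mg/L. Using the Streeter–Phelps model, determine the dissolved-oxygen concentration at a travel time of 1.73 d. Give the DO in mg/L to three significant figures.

DO ≈ 4.02 mg/L

k_d L₀/(k_r−k_d) = 0.362×53.1/(1.84−0.362) = 19.22/1.478 = 13.01 mg/L.
e^(−k_d t) = e^(−0.362×1.730) = 0.5346; e^(−k_r t) = e^(−1.84×1.730) = 0.04145.
D = 13.01 × (0.5346 − 0.04145) + 4.00 × 0.04145 = 6.413 + 0.1658 = 6.579 mg/L.
DO = C_s − D = 10.6 − 6.579 = 4.021 mg/L.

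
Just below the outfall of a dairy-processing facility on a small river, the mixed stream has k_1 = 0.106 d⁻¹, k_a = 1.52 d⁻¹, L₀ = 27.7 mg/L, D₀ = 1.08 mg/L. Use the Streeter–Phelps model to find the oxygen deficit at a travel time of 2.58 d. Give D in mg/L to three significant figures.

D ≈ 1.56 mg/L

k_1 L₀/(k_a−k_1) = 0.106×27.7/(1.52−0.106) = 2.936/1.414 = 2.077 mg/L.
e^(−k_1 t) = e^(−0.106×2.580) = 0.7607; e^(−k_a t) = e^(−1.52×2.580) = 0.01981.
D = 2.077 × (0.7607 − 0.01981) + 1.08 × 0.01981 = 1.539 + 0.02139 = 1.560 mg/L.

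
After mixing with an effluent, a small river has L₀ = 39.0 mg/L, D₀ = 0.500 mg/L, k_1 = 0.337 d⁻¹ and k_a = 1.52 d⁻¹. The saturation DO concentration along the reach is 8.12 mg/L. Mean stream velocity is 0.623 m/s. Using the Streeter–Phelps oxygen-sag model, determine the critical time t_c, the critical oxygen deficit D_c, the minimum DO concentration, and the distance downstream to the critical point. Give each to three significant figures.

t_c ≈ 1.23 d; D_c ≈ 5.70 mg/L; min DO ≈ 2.42 mg/L; x_c ≈ 66.4 km

With k_a/k_1 = 4.510 and 1 − D₀(k_a−k_1)/(k_1 L₀) = 0.9550,
t_c = ln(4.510 × 0.9550) / (1.52 − 0.337) = ln(4.307) / 1.183 = 1.460/1.183 = 1.234 d.
D_c = (k_1/k_a) L₀ e^(−k_1 t_c) = (0.337/1.52) × 39.0 × e^(−0.337×1.234) = 0.2217 × 39.0 × 0.6597 = 5.704 mg/L.
Minimum DO = C_s − D_c = 8.12 − 5.704 = 2.416 mg/L.
x_c = v t_c = 0.623 m/s × 1.234 d × 86400 s/d = 66450 m ≈ 66.4 km.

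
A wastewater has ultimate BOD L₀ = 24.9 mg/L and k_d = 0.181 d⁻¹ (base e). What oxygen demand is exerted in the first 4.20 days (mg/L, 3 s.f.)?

y ≈ 13.3 mg/L

y_t = L₀(1 − e^(−k_d t)) = 24.9 × (1 − e^(−0.181×4.20))
= 24.9 × (1 − 0.4676) = 24.9 × 0.5324 = 13.26 mg/L.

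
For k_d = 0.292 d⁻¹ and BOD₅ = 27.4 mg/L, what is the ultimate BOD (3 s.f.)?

BOD₅ = L₀(1 − e^(−5k_d)) ⇒ L₀ = BOD₅ / (1 − e^(−5×0.292))
= 27.4 / (1 − 0.2322) = 27.4 / 0.7678 = 35.69 mg/L.

L₀ ≈ 35.7 mg/L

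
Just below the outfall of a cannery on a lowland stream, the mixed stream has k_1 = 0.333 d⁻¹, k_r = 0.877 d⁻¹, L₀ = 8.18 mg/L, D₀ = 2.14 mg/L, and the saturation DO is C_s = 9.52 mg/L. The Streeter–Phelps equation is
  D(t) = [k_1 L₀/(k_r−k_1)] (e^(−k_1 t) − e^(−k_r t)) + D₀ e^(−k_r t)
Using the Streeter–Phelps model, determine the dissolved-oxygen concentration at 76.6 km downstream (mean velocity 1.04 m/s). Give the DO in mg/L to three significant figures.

DO ≈ 7.11 mg/L

Travel time t = x/v = 76.6 km / (1.04 m/s) = 76600 m / 1.04 m/s = 73650 s = 0.8525 d.
k_1 L₀/(k_r−k_1) = 0.333×8.18/(0.877−0.333) = 2.724/0.5440 = 5.007 mg/L.
e^(−k_1 t) = e^(−0.333×0.8525) = 0.7529; e^(−k_r t) = e^(−0.877×0.8525) = 0.4735.
D = 5.007 × (0.7529 − 0.4735) + 2.14 × 0.4735 = 1.399 + 1.013 = 2.412 mg/L.
DO = C_s − D = 9.52 − 2.412 = 7.108 mg/L.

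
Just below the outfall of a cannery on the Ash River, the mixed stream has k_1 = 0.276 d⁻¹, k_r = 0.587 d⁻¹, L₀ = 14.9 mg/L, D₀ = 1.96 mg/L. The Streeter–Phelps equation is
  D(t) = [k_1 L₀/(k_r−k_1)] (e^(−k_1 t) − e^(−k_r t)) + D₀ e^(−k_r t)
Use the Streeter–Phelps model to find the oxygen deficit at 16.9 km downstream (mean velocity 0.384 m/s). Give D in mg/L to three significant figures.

D ≈ 3.14 mg/L

Travel time t = x/v = 16.9 km / (0.384 m/s) = 16900 m / 0.384 m/s = 44010 s = 0.5094 d.
k_1 L₀/(k_r−k_1) = 0.276×14.9/(0.587−0.276) = 4.112/0.3110 = 13.22 mg/L.
e^(−k_1 t) = e^(−0.276×0.5094) = 0.8688; e^(−k_r t) = e^(−0.587×0.5094) = 0.7416.
D = 13.22 × (0.8688 − 0.7416) + 1.96 × 0.7416 = 1.683 + 1.453 = 3.137 mg/L.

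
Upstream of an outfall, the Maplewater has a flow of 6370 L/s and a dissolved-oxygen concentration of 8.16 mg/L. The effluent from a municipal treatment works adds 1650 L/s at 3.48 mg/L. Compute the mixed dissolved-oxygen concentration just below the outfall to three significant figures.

7.20 mg/L

Flow-weighted mixing: C = (Q_r C_r + Q_w C_w)/(Q_r + Q_w)
= (6370×8.16 + 1650×3.48)/(6370 + 1650) = 57720/8020 = 7.197 mg/L.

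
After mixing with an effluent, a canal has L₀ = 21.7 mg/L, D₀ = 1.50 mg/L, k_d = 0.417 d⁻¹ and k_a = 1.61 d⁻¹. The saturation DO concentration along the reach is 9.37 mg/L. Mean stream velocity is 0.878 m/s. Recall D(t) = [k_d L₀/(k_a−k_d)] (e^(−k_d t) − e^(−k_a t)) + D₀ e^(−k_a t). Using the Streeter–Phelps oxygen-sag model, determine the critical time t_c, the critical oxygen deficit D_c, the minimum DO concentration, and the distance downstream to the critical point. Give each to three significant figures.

t_c ≈ 0.948 d; D_c ≈ 3.79 mg/L; min DO ≈ 5.58 mg/L; x_c ≈ 71.9 km

With k_a/k_d = 3.861 and 1 − D₀(k_a−k_d)/(k_d L₀) = 0.8022,
t_c = ln(3.861 × 0.8022) / (1.61 − 0.417) = ln(3.097) / 1.193 = 1.131/1.193 = 0.9477 d.
L(t_c) = L₀ e^(−k_d t_c) = 21.7 × 0.6736 = 14.62 mg/L, and at the critical point k_a D_c = k_d L, so D_c = (0.417/1.61) × 14.62 = 3.786 mg/L.
Minimum DO = C_s − D_c = 9.37 − 3.786 = 5.584 mg/L.
x_c = v t_c = 0.878 m/s × 0.9477 d × 86400 s/d = 71890 m ≈ 71.9 km.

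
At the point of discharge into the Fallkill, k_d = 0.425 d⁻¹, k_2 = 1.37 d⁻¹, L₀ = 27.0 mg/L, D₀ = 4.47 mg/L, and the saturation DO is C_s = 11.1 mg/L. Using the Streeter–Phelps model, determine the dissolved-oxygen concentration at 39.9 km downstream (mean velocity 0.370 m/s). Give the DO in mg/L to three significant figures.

Travel time t = x/v = 39.9 km / (0.370 m/s) = 39900 m / 0.370 m/s = 107800 s = 1.248 d.
k_d L₀/(k_2−k_d) = 0.425×27.0/(1.37−0.425) = 11.47/0.9450 = 12.14 mg/L.
e^(−k_d t) = e^(−0.425×1.248) = 0.5883; e^(−k_2 t) = e^(−1.37×1.248) = 0.1809.
D = 12.14 × (0.5883 − 0.1809) + 4.47 × 0.1809 = 4.948 + 0.8085 = 5.756 mg/L.
DO = C_s − D = 11.1 − 5.756 = 5.344 mg/L.

DO ≈ 5.34 mg/L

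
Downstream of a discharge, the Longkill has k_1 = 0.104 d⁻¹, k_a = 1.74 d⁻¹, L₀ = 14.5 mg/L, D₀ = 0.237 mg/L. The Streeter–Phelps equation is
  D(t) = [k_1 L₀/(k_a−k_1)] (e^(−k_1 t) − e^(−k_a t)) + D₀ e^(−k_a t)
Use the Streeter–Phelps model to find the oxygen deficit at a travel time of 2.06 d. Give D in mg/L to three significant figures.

k_1 L₀/(k_a−k_1) = 0.104×14.5/(1.74−0.104) = 1.508/1.636 = 0.9218 mg/L.
e^(−k_1 t) = e^(−0.104×2.060) = 0.8072; e^(−k_a t) = e^(−1.74×2.060) = 0.02775.
D = 0.9218 × (0.8072 − 0.02775) + 0.237 × 0.02775 = 0.7184 + 0.006578 = 0.7250 mg/L.

D ≈ 0.725 mg/L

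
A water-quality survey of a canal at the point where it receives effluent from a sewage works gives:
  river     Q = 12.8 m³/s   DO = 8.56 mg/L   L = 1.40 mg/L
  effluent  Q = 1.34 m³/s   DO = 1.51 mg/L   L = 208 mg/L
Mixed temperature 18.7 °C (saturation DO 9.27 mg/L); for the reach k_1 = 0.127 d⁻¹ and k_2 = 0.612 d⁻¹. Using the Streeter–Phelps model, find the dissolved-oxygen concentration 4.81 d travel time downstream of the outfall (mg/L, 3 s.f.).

Mixed DO = (12.8×8.56 + 1.34×1.51)/(12.8+1.34) = 111.6/14.14 = 7.892 mg/L.
Mixed L₀ = (12.8×1.40 + 1.34×208)/(14.14) = 296.6/14.14 = 20.98 mg/L.
Initial deficit D₀ = C_s − DO₀ = 9.27 − 7.892 = 1.378 mg/L.
D(4.81) = [0.127×20.98/(0.612−0.127)](e^(−0.127×4.81) − e^(−0.612×4.81)) + 1.378 e^(−0.612×4.81)
= 5.493 × (0.5429 − 0.05267) + 1.378 × 0.05267 = 2.766 mg/L.
DO = 9.27 − 2.766 = 6.504 mg/L.

DO ≈ 6.50 mg/L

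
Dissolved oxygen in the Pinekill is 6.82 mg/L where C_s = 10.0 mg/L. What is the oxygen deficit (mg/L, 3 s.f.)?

D ≈ 3.18 mg/L

D = C_s − C = 10.0 − 6.82 = 3.18 mg/L.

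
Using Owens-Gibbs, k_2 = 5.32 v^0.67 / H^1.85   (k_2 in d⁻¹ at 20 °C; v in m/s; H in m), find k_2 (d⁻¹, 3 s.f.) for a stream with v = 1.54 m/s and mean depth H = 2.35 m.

k_2 = 5.32 × 1.54^0.67 / 2.35^1.85 = 5.32 × 1.335 / 4.858 = 1.462 d⁻¹.

k_2 ≈ 1.46 d⁻¹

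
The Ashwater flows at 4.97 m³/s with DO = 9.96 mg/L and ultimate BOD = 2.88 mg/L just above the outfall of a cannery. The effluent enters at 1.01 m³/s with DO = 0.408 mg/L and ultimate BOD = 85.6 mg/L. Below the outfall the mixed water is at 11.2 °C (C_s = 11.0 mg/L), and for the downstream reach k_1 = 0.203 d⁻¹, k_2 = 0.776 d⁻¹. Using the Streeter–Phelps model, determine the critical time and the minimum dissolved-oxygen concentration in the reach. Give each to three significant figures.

t_c ≈ 1.31 d; minimum DO ≈ 7.62 mg/L

Mixed DO = (4.97×9.96 + 1.01×0.408)/(4.97+1.01) = 49.91/5.980 = 8.347 mg/L.
Mixed L₀ = (4.97×2.88 + 1.01×85.6)/(5.980) = 100.8/5.980 = 16.85 mg/L.
Initial deficit D₀ = C_s − DO₀ = 11.0 − 8.347 = 2.653 mg/L.
t_c = (1/0.5730) ln[(0.776/0.203)(1 − 2.653×0.5730/(0.203×16.85))] = 1.745 × ln(2.124) = 1.314 d.
D_c = (0.203/0.776) × 16.85 × e^(−0.203×1.314) = 0.2616 × 16.85 × 0.7658 = 3.376 mg/L.
Minimum DO = 11.0 − 3.376 = 7.624 mg/L.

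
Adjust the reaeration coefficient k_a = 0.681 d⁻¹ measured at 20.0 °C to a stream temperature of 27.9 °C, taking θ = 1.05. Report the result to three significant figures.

k_a(T₂) = k_a(T₁) · θ^(T₂−T₁) = 0.681 × 1.05^(27.9−20.0)
= 0.681 × 1.05^7.90 = 0.681 × 1.470 = 1.001 d⁻¹.

k_a ≈ 1.00 d⁻¹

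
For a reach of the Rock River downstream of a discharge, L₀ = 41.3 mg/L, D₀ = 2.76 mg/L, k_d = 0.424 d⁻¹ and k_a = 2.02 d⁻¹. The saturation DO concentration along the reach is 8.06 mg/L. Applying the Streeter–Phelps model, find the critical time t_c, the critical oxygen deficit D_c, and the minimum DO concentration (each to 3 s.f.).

t_c = [1/(k_a−k_d)] ln[(k_a/k_d)(1 − D₀(k_a−k_d)/(k_d L₀))]
= [1/(2.02−0.424)] ln[(2.02/0.424)(1 − 2.76×1.596/(0.424×41.3))]
= (1/1.596) ln[4.764 × 0.7484] = 0.6266 × ln(3.566) = 0.6266 × 1.271 = 0.7966 d.
D_c = (k_d/k_a) L₀ e^(−k_d t_c) = (0.424/2.02) × 41.3 × e^(−0.424×0.7966) = 0.2099 × 41.3 × 0.7134 = 6.184 mg/L.
Minimum DO = C_s − D_c = 8.06 − 6.184 = 1.876 mg/L.

t_c ≈ 0.797 d; D_c ≈ 6.18 mg/L; min DO ≈ 1.88 mg/L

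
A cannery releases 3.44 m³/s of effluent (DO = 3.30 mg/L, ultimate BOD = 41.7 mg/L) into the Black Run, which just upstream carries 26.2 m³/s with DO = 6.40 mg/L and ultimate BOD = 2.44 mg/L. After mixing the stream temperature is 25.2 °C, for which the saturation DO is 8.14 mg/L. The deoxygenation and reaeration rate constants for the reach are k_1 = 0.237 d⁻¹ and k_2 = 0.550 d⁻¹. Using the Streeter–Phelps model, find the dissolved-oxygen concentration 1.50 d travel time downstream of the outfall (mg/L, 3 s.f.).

DO ≈ 5.83 mg/L

Mixed DO = (26.2×6.40 + 3.44×3.30)/(26.2+3.44) = 179.0/29.64 = 6.040 mg/L.
Mixed L₀ = (26.2×2.44 + 3.44×41.7)/(29.64) = 207.4/29.64 = 6.996 mg/L.
Initial deficit D₀ = C_s − DO₀ = 8.14 − 6.040 = 2.100 mg/L.
D(1.50) = [0.237×6.996/(0.550−0.237)](e^(−0.237×1.50) − e^(−0.550×1.50)) + 2.100 e^(−0.550×1.50)
= 5.298 × (0.7008 − 0.4382) + 2.100 × 0.4382 = 2.311 mg/L.
DO = 8.14 − 2.311 = 5.829 mg/L.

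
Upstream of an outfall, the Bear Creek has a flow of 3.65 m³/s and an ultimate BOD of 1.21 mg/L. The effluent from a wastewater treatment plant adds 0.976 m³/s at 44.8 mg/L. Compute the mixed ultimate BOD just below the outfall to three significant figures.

10.4 mg/L

Flow-weighted mixing: C = (Q_r C_r + Q_w C_w)/(Q_r + Q_w)
= (3.65×1.21 + 0.976×44.8)/(3.65 + 0.976) = 48.14/4.626 = 10.41 mg/L.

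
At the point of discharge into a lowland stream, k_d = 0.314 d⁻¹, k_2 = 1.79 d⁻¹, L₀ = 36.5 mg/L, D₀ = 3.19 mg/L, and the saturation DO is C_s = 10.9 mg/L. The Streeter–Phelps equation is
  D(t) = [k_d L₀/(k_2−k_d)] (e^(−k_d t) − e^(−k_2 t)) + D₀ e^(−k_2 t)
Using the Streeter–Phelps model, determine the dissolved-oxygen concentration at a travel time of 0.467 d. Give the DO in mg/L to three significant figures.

DO ≈ 6.18 mg/L

k_d L₀/(k_2−k_d) = 0.314×36.5/(1.79−0.314) = 11.46/1.476 = 7.765 mg/L.
e^(−k_d t) = e^(−0.314×0.4670) = 0.8636; e^(−k_2 t) = e^(−1.79×0.4670) = 0.4335.
D = 7.765 × (0.8636 − 0.4335) + 3.19 × 0.4335 = 3.340 + 1.383 = 4.723 mg/L.
DO = C_s − D = 10.9 − 4.723 = 6.177 mg/L.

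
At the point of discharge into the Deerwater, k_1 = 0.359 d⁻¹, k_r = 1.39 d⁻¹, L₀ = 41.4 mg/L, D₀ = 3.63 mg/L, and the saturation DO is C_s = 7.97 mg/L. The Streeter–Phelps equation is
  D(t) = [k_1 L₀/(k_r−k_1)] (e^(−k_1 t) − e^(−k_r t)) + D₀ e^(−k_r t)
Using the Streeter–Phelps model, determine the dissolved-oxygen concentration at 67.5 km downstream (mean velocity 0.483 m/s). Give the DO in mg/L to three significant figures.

Travel time t = x/v = 67.5 km / (0.483 m/s) = 67500 m / 0.483 m/s = 139800 s = 1.617 d.
k_1 L₀/(k_r−k_1) = 0.359×41.4/(1.39−0.359) = 14.86/1.031 = 14.42 mg/L.
e^(−k_1 t) = e^(−0.359×1.617) = 0.5595; e^(−k_r t) = e^(−1.39×1.617) = 0.1056.
D = 14.42 × (0.5595 − 0.1056) + 3.63 × 0.1056 = 6.544 + 0.3832 = 6.927 mg/L.
DO = C_s − D = 7.97 − 6.927 = 1.043 mg/L.

DO ≈ 1.04 mg/L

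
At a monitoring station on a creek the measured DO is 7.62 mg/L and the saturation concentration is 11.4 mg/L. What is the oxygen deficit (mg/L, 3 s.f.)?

D = C_s − C = 11.4 − 7.62 = 3.78 mg/L.

D ≈ 3.78 mg/L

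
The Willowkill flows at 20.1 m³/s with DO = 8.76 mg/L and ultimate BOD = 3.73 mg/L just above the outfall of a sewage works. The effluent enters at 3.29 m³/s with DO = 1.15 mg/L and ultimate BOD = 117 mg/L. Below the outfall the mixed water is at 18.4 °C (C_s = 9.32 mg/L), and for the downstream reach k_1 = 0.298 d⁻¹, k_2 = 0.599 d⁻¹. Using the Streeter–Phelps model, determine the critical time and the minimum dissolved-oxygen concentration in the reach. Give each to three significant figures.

Mixed DO = (20.1×8.76 + 3.29×1.15)/(20.1+3.29) = 179.9/23.39 = 7.690 mg/L.
Mixed L₀ = (20.1×3.73 + 3.29×117)/(23.39) = 459.9/23.39 = 19.66 mg/L.
Initial deficit D₀ = C_s − DO₀ = 9.32 − 7.690 = 1.630 mg/L.
t_c = (1/0.3010) ln[(0.599/0.298)(1 − 1.630×0.3010/(0.298×19.66))] = 3.322 × ln(1.842) = 2.029 d.
D_c = (0.298/0.599) × 19.66 × e^(−0.298×2.029) = 0.4975 × 19.66 × 0.5463 = 5.344 mg/L.
Minimum DO = 9.32 − 5.344 = 3.976 mg/L.

t_c ≈ 2.03 d; minimum DO ≈ 3.98 mg/L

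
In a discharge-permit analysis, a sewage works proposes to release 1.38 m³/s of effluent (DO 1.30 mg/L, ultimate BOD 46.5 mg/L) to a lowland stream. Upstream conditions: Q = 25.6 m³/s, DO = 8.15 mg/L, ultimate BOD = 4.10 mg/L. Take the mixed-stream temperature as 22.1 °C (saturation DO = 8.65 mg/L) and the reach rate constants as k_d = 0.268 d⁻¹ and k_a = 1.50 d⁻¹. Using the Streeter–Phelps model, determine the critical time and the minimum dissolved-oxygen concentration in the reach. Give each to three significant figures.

t_c ≈ 0.605 d; minimum DO ≈ 7.70 mg/L

Mixed DO = (25.6×8.15 + 1.38×1.30)/(25.6+1.38) = 210.4/26.98 = 7.800 mg/L.
Mixed L₀ = (25.6×4.10 + 1.38×46.5)/(26.98) = 169.1/26.98 = 6.269 mg/L.
Initial deficit D₀ = C_s − DO₀ = 8.65 − 7.800 = 0.8504 mg/L.
t_c = (1/1.232) ln[(1.50/0.268)(1 − 0.8504×1.232/(0.268×6.269))] = 0.8117 × ln(2.107) = 0.6048 d.
D_c = (0.268/1.50) × 6.269 × e^(−0.268×0.6048) = 0.1787 × 6.269 × 0.8504 = 0.9524 mg/L.
Minimum DO = 8.65 − 0.9524 = 7.698 mg/L.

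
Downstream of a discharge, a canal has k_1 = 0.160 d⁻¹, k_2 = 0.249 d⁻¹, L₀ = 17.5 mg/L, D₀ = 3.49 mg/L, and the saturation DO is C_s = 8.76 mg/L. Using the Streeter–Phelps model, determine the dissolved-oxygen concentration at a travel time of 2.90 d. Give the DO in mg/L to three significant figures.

DO ≈ 2.56 mg/L

k_1 L₀/(k_2−k_1) = 0.160×17.5/(0.249−0.160) = 2.800/0.08900 = 31.46 mg/L.
e^(−k_1 t) = e^(−0.160×2.900) = 0.6288; e^(−k_2 t) = e^(−0.249×2.900) = 0.4857.
D = 31.46 × (0.6288 − 0.4857) + 3.49 × 0.4857 = 4.500 + 1.695 = 6.195 mg/L.
DO = C_s − D = 8.76 − 6.195 = 2.565 mg/L.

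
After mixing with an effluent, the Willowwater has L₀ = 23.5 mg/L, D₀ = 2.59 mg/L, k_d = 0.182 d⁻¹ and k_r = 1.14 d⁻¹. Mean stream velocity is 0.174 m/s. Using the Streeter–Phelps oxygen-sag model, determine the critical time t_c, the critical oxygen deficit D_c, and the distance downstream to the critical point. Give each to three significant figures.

With k_r/k_d = 6.264 and 1 − D₀(k_r−k_d)/(k_d L₀) = 0.4199,
t_c = ln(6.264 × 0.4199) / (1.14 − 0.182) = ln(2.630) / 0.9580 = 0.9670/0.9580 = 1.009 d.
L(t_c) = L₀ e^(−k_d t_c) = 23.5 × 0.8322 = 19.56 mg/L, and at the critical point k_r D_c = k_d L, so D_c = (0.182/1.14) × 19.56 = 3.122 mg/L.
x_c = v t_c = 0.174 m/s × 1.009 d × 86400 s/d = 15170 m ≈ 15.2 km.

t_c ≈ 1.01 d; D_c ≈ 3.12 mg/L; x_c ≈ 15.2 km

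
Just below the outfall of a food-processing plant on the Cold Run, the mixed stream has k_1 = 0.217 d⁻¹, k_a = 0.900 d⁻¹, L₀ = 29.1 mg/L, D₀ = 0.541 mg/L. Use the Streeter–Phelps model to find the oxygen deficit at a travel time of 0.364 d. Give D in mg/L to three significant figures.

D ≈ 2.27 mg/L

k_1 L₀/(k_a−k_1) = 0.217×29.1/(0.900−0.217) = 6.315/0.6830 = 9.246 mg/L.
e^(−k_1 t) = e^(−0.217×0.3640) = 0.9241; e^(−k_a t) = e^(−0.900×0.3640) = 0.7207.
D = 9.246 × (0.9241 − 0.7207) + 0.541 × 0.7207 = 1.881 + 0.3899 = 2.270 mg/L.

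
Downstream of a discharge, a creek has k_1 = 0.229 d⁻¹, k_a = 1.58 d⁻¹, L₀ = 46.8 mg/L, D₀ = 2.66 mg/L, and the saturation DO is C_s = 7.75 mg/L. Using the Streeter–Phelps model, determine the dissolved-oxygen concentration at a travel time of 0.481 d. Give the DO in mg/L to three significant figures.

k_1 L₀/(k_a−k_1) = 0.229×46.8/(1.58−0.229) = 10.72/1.351 = 7.933 mg/L.
e^(−k_1 t) = e^(−0.229×0.4810) = 0.8957; e^(−k_a t) = e^(−1.58×0.4810) = 0.4677.
D = 7.933 × (0.8957 − 0.4677) + 2.66 × 0.4677 = 3.395 + 1.244 = 4.639 mg/L.
DO = C_s − D = 7.75 − 4.639 = 3.111 mg/L.

DO ≈ 3.11 mg/L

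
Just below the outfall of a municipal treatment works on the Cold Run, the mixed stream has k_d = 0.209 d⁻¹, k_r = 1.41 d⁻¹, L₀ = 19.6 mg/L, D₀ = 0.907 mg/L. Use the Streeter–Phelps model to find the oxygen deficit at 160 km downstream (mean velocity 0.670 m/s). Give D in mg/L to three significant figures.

Travel time t = x/v = 160 km / (0.670 m/s) = 160000 m / 0.670 m/s = 238800 s = 2.764 d.
k_d L₀/(k_r−k_d) = 0.209×19.6/(1.41−0.209) = 4.096/1.201 = 3.411 mg/L.
e^(−k_d t) = e^(−0.209×2.764) = 0.5612; e^(−k_r t) = e^(−1.41×2.764) = 0.02030.
D = 3.411 × (0.5612 − 0.02030) + 0.907 × 0.02030 = 1.845 + 0.01841 = 1.863 mg/L.

D ≈ 1.86 mg/L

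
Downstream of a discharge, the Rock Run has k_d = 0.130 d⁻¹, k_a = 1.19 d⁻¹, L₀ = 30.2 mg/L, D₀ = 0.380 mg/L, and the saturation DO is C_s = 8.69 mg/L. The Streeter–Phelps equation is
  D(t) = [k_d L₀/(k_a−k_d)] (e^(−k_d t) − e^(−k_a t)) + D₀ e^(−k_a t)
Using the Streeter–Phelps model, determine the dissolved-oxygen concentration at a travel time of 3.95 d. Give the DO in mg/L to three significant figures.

DO ≈ 6.50 mg/L

k_d L₀/(k_a−k_d) = 0.130×30.2/(1.19−0.130) = 3.926/1.060 = 3.704 mg/L.
e^(−k_d t) = e^(−0.130×3.950) = 0.5984; e^(−k_a t) = e^(−1.19×3.950) = 0.009091.
D = 3.704 × (0.5984 − 0.009091) + 0.380 × 0.009091 = 2.183 + 0.003454 = 2.186 mg/L.
DO = C_s − D = 8.69 − 2.186 = 6.504 mg/L.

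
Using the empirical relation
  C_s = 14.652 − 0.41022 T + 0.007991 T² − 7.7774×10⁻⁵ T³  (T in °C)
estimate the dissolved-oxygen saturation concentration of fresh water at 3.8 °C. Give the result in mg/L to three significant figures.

C_s ≈ 13.2 mg/L

C_s = 14.652 − 0.41022×3.8 + 0.007991×3.8² − 7.7774×10⁻⁵×3.8³ = 13.20 mg/L.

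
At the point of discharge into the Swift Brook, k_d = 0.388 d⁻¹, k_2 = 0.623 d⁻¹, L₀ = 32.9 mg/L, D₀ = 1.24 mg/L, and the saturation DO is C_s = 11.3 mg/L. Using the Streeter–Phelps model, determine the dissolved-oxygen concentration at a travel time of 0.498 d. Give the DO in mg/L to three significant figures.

k_d L₀/(k_2−k_d) = 0.388×32.9/(0.623−0.388) = 12.77/0.2350 = 54.32 mg/L.
e^(−k_d t) = e^(−0.388×0.4980) = 0.8243; e^(−k_2 t) = e^(−0.623×0.4980) = 0.7333.
D = 54.32 × (0.8243 − 0.7333) + 1.24 × 0.7333 = 4.945 + 0.9092 = 5.854 mg/L.
DO = C_s − D = 11.3 − 5.854 = 5.446 mg/L.

DO ≈ 5.45 mg/L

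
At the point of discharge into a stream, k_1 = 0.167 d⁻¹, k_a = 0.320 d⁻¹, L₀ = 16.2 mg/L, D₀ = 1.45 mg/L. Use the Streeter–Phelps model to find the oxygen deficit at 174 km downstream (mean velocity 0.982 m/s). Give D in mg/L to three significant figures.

Travel time t = x/v = 174 km / (0.982 m/s) = 174000 m / 0.982 m/s = 177200 s = 2.051 d.
k_1 L₀/(k_a−k_1) = 0.167×16.2/(0.320−0.167) = 2.705/0.1530 = 17.68 mg/L.
e^(−k_1 t) = e^(−0.167×2.051) = 0.7100; e^(−k_a t) = e^(−0.320×2.051) = 0.5188.
D = 17.68 × (0.7100 − 0.5188) + 1.45 × 0.5188 = 3.381 + 0.7522 = 4.133 mg/L.

D ≈ 4.13 mg/L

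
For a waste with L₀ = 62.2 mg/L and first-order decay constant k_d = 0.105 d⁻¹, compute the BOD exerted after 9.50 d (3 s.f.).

y ≈ 39.3 mg/L

y_t = L₀(1 − e^(−k_d t)) = 62.2 × (1 − e^(−0.105×9.50))
= 62.2 × (1 − 0.3688) = 62.2 × 0.6312 = 39.26 mg/L.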